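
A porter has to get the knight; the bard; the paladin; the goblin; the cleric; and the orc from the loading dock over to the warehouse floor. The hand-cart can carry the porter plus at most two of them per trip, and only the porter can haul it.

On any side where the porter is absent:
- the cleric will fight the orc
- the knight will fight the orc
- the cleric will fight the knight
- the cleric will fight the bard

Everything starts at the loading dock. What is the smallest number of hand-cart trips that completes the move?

9

Counting alone: the porter can take at most 2 across per trip to the warehouse floor, so moving all 6 needs at least 3 loaded trips out, with a return between consecutive ones — at least 5 crossings.
The safety rule pushes this higher. Following every safe sequence of crossings, the most of the 6 that can be at the warehouse floor as the hand-cart arrives there on crossings 5, 7 is 4, 5 respectively — never all 6.
So no plan with fewer than 9 crossings exists, and this one achieves 9:
1. Porter goes to the warehouse floor with the cleric and the knight.  [the loading dock: the bard, the goblin, the orc, the paladin | the warehouse floor: the cleric, the knight]
2. Porter goes back to the loading dock with the knight.  [the loading dock: the bard, the goblin, the knight, the orc, the paladin | the warehouse floor: the cleric]
3. Porter goes to the warehouse floor with the bard and the knight.  [the loading dock: the goblin, the orc, the paladin | the warehouse floor: the bard, the cleric, the knight]
4. Porter goes back to the loading dock with the cleric.  [the loading dock: the cleric, the goblin, the orc, the paladin | the warehouse floor: the bard, the knight]
5. Porter goes to the warehouse floor with the cleric and the paladin.  [the loading dock: the goblin, the orc | the warehouse floor: the bard, the cleric, the knight, the paladin]
6. Porter goes back to the loading dock with the cleric.  [the loading dock: the cleric, the goblin, the orc | the warehouse floor: the bard, the knight, the paladin]
7. Porter goes to the warehouse floor with the cleric and the goblin.  [the loading dock: the orc | the warehouse floor: the bard, the cleric, the goblin, the knight, the paladin]
8. Porter goes back to the loading dock with the cleric.  [the loading dock: the cleric, the orc | the warehouse floor: the bard, the goblin, the knight, the paladin]
9. Porter goes to the warehouse floor with the cleric and the orc.  [the loading dock: — | the warehouse floor: the bard, the cleric, the goblin, the knight, the orc, the paladin]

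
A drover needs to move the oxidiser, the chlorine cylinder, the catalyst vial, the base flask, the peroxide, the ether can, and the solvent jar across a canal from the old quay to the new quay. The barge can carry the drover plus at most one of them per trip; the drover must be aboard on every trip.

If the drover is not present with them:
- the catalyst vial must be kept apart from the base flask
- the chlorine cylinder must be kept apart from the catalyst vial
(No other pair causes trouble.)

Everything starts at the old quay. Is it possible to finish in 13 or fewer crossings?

No

Counting alone: the drover can take at most 1 across per trip to the new quay, so moving all 7 needs at least 7 loaded trips out, with a return between consecutive ones — at least 13 crossings.
The safety rule pushes this higher. Following every safe sequence of crossings, the most of the 7 that can be at the new quay as the barge arrives there on crossing 13 is 6 — never all 7.
So the move cannot be finished within 13 crossings. (The shortest complete plan takes 15:)
1. Drover goes to the new quay with the catalyst vial.  [the old quay: the base flask, the chlorine cylinder, the ether can, the oxidiser, the peroxide, the solvent jar | the new quay: the catalyst vial]
2. Drover goes back to the old quay alone.  [the old quay: the base flask, the chlorine cylinder, the ether can, the oxidiser, the peroxide, the solvent jar | the new quay: the catalyst vial]
3. Drover goes to the new quay with the oxidiser.  [the old quay: the base flask, the chlorine cylinder, the ether can, the peroxide, the solvent jar | the new quay: the catalyst vial, the oxidiser]
4. Drover goes back to the old quay alone.  [the old quay: the base flask, the chlorine cylinder, the ether can, the peroxide, the solvent jar | the new quay: the catalyst vial, the oxidiser]
5. Drover goes to the new quay with the chlorine cylinder.  [the old quay: the base flask, the ether can, the peroxide, the solvent jar | the new quay: the catalyst vial, the chlorine cylinder, the oxidiser]
6. Drover goes back to the old quay with the catalyst vial.  [the old quay: the base flask, the catalyst vial, the ether can, the peroxide, the solvent jar | the new quay: the chlorine cylinder, the oxidiser]
7. Drover goes to the new quay with the base flask.  [the old quay: the catalyst vial, the ether can, the peroxide, the solvent jar | the new quay: the base flask, the chlorine cylinder, the oxidiser]
8. Drover goes back to the old quay alone.  [the old quay: the catalyst vial, the ether can, the peroxide, the solvent jar | the new quay: the base flask, the chlorine cylinder, the oxidiser]
9. Drover goes to the new quay with the peroxide.  [the old quay: the catalyst vial, the ether can, the solvent jar | the new quay: the base flask, the chlorine cylinder, the oxidiser, the peroxide]
10. Drover goes back to the old quay alone.  [the old quay: the catalyst vial, the ether can, the solvent jar | the new quay: the base flask, the chlorine cylinder, the oxidiser, the peroxide]
11. Drover goes to the new quay with the ether can.  [the old quay: the catalyst vial, the solvent jar | the new quay: the base flask, the chlorine cylinder, the ether can, the oxidiser, the peroxide]
12. Drover goes back to the old quay alone.  [the old quay: the catalyst vial, the solvent jar | the new quay: the base flask, the chlorine cylinder, the ether can, the oxidiser, the peroxide]
13. Drover goes to the new quay with the solvent jar.  [the old quay: the catalyst vial | the new quay: the base flask, the chlorine cylinder, the ether can, the oxidiser, the peroxide, the solvent jar]
14. Drover goes back to the old quay alone.  [the old quay: the catalyst vial | the new quay: the base flask, the chlorine cylinder, the ether can, the oxidiser, the peroxide, the solvent jar]
15. Drover goes to the new quay with the catalyst vial.  [the old quay: — | the new quay: the base flask, the catalyst vial, the chlorine cylinder, the ether can, the oxidiser, the peroxide, the solvent jar]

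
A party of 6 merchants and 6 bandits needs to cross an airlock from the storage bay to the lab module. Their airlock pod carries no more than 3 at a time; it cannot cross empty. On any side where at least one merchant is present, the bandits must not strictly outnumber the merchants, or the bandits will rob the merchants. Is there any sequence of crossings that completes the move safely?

No

Following every safe sequence of crossings from the start, the most of the 12 that can be at the lab module as the airlock pod arrives there on crossings 1, 3, 5 is 3, 5, 6 respectively; the best ever achieved is 6 of 12.
From crossing 7 on, no configuration arises that was not already reachable earlier: only 17 distinct safe configurations (who is on which side, and where the airlock pod is) can ever be reached, none of them has everyone across, and every continuation just revisits them. They are: 0 merchants + 0 bandits across (airlock pod back at the start); 0 merchants + 1 bandit across (airlock pod there); 0 merchants + 1 bandit across (airlock pod back at the start); 0 merchants + 2 bandits across (airlock pod there); 0 merchants + 2 bandits across (airlock pod back at the start); 0 merchants + 3 bandits across (airlock pod there); 0 merchants + 3 bandits across (airlock pod back at the start); 0 merchants + 4 bandits across (airlock pod there); 0 merchants + 4 bandits across (airlock pod back at the start); 0 merchants + 5 bandits across (airlock pod there); 0 merchants + 5 bandits across (airlock pod back at the start); 0 merchants + 6 bandits across (airlock pod there); 1 merchant + 1 bandit across (airlock pod there); 1 merchant + 1 bandit across (airlock pod back at the start); 2 merchants + 2 bandits across (airlock pod there); 2 merchants + 2 bandits across (airlock pod back at the start); 3 merchants + 3 bandits across (airlock pod there). So no valid plan exists.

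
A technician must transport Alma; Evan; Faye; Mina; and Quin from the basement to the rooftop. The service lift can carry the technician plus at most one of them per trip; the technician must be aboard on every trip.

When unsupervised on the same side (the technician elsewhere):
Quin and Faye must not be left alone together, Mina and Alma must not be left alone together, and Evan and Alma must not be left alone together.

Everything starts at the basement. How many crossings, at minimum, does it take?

impossible

Whatever the first load, the items left behind include a forbidden pair without the technician. No opening move is safe, so no plan exists.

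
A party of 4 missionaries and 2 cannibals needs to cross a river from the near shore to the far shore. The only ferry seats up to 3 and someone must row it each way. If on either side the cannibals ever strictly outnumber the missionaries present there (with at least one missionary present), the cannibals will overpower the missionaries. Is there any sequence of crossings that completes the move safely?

Yes

1. 2 cannibals → the far shore.  (the near shore: 4M 0C; the far shore: 0M 2C)
2. 1 cannibal ← the near shore.  (the near shore: 4M 1C; the far shore: 0M 1C)
3. 2 missionaries and 1 cannibal → the far shore.  (the near shore: 2M 0C; the far shore: 2M 2C)
4. 1 cannibal ← the near shore.  (the near shore: 2M 1C; the far shore: 2M 1C)
5. 2 missionaries and 1 cannibal → the far shore.  (the near shore: 0M 0C; the far shore: 4M 2C)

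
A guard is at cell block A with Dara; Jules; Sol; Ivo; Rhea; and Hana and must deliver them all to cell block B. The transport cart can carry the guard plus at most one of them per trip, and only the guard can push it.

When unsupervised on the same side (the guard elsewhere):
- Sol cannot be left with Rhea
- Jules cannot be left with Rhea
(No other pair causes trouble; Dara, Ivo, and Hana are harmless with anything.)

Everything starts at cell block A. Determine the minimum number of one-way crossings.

Counting alone: the guard can take at most 1 across per trip to cell block B, so moving all 6 needs at least 6 loaded trips out, with a return between consecutive ones — at least 11 crossings.
The safety rule pushes this higher. Following every safe sequence of crossings, the most of the 6 that can be at cell block B as the transport cart arrives there on crossing 11 is 5 — never all 6.
So no plan with fewer than 13 crossings exists, and this one achieves 13:
1. Guard goes to cell block B with Rhea.  [cell block A: Dara, Hana, Ivo, Jules, Sol | cell block B: Rhea]
2. Guard goes back to cell block A alone.  [cell block A: Dara, Hana, Ivo, Jules, Sol | cell block B: Rhea]
3. Guard goes to cell block B with Dara.  [cell block A: Hana, Ivo, Jules, Sol | cell block B: Dara, Rhea]
4. Guard goes back to cell block A alone.  [cell block A: Hana, Ivo, Jules, Sol | cell block B: Dara, Rhea]
5. Guard goes to cell block B with Jules.  [cell block A: Hana, Ivo, Sol | cell block B: Dara, Jules, Rhea]
6. Guard goes back to cell block A with Rhea.  [cell block A: Hana, Ivo, Rhea, Sol | cell block B: Dara, Jules]
7. Guard goes to cell block B with Sol.  [cell block A: Hana, Ivo, Rhea | cell block B: Dara, Jules, Sol]
8. Guard goes back to cell block A alone.  [cell block A: Hana, Ivo, Rhea | cell block B: Dara, Jules, Sol]
9. Guard goes to cell block B with Ivo.  [cell block A: Hana, Rhea | cell block B: Dara, Ivo, Jules, Sol]
10. Guard goes back to cell block A alone.  [cell block A: Hana, Rhea | cell block B: Dara, Ivo, Jules, Sol]
11. Guard goes to cell block B with Hana.  [cell block A: Rhea | cell block B: Dara, Hana, Ivo, Jules, Sol]
12. Guard goes back to cell block A alone.  [cell block A: Rhea | cell block B: Dara, Hana, Ivo, Jules, Sol]
13. Guard goes to cell block B with Rhea.  [cell block A: — | cell block B: Dara, Hana, Ivo, Jules, Rhea, Sol]

13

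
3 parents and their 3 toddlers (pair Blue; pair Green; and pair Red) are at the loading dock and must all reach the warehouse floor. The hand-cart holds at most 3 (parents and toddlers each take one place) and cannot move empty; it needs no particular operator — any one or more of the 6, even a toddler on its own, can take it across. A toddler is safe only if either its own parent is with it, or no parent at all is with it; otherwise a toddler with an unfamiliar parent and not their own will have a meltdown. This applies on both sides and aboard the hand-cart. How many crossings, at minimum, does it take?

5

Counting alone: each trip to the warehouse floor takes at most 3 across and each return brings at least 1 back, so after t trips out (and t−1 returns) at most 3t − (t−1) of the 6 are across; that first reaches 6 at t = 3, so at least 5 crossings are needed.
The plan below uses exactly 5 crossings, so it is optimal:
1. parent Blue and toddler Blue cross → the warehouse floor.
2. parent Blue crosses ← the loading dock.
3. parent Blue, parent Green, and parent Red cross → the warehouse floor.
4. toddler Blue crosses ← the loading dock.
5. toddler Blue, toddler Green, and toddler Red cross → the warehouse floor.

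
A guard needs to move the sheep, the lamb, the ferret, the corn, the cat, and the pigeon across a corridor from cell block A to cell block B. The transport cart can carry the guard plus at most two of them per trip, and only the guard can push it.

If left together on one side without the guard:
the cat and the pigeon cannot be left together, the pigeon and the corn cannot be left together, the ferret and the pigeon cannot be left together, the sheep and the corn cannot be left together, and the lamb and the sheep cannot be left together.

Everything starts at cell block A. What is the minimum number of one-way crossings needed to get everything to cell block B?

7

Counting alone: the guard can take at most 2 across per trip to cell block B, so moving all 6 needs at least 3 loaded trips out, with a return between consecutive ones — at least 5 crossings.
The safety rule pushes this higher. Following every safe sequence of crossings, the most of the 6 that can be at cell block B as the transport cart arrives there on crossing 5 is 5 — never all 6.
So no plan with fewer than 7 crossings exists, and this one achieves 7:
1. Guard goes to cell block B with the pigeon and the sheep.
2. Guard goes back to cell block A alone.
3. Guard goes to cell block B with the ferret and the lamb.
4. Guard goes back to cell block A with the pigeon and the sheep.
5. Guard goes to cell block B with the cat and the corn.
6. Guard goes back to cell block A alone.
7. Guard goes to cell block B with the pigeon and the sheep.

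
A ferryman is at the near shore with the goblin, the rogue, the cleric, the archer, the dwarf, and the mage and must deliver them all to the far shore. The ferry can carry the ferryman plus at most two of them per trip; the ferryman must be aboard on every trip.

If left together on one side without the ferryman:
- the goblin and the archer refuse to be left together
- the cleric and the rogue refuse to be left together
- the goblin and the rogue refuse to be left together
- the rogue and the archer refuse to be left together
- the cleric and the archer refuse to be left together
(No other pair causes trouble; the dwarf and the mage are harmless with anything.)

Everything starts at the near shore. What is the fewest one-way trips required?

Counting alone: the ferryman can take at most 2 across per trip to the far shore, so moving all 6 needs at least 3 loaded trips out, with a return between consecutive ones — at least 5 crossings.
The safety rule pushes this higher. Following every safe sequence of crossings, the most of the 6 that can be at the far shore as the ferry arrives there on crossings 5, 7 is 4, 5 respectively — never all 6.
So no plan with fewer than 9 crossings exists, and this one achieves 9:
1. Ferryman goes to the far shore with the archer and the rogue.  [the near shore: the cleric, the dwarf, the goblin, the mage | the far shore: the archer, the rogue]
2. Ferryman goes back to the near shore with the rogue.  [the near shore: the cleric, the dwarf, the goblin, the mage, the rogue | the far shore: the archer]
3. Ferryman goes to the far shore with the cleric and the goblin.  [the near shore: the dwarf, the mage, the rogue | the far shore: the archer, the cleric, the goblin]
4. Ferryman goes back to the near shore with the archer.  [the near shore: the archer, the dwarf, the mage, the rogue | the far shore: the cleric, the goblin]
5. Ferryman goes to the far shore with the dwarf and the rogue.  [the near shore: the archer, the mage | the far shore: the cleric, the dwarf, the goblin, the rogue]
6. Ferryman goes back to the near shore with the rogue.  [the near shore: the archer, the mage, the rogue | the far shore: the cleric, the dwarf, the goblin]
7. Ferryman goes to the far shore with the mage and the rogue.  [the near shore: the archer | the far shore: the cleric, the dwarf, the goblin, the mage, the rogue]
8. Ferryman goes back to the near shore with the rogue.  [the near shore: the archer, the rogue | the far shore: the cleric, the dwarf, the goblin, the mage]
9. Ferryman goes to the far shore with the archer and the rogue.  [the near shore: — | the far shore: the archer, the cleric, the dwarf, the goblin, the mage, the rogue]

9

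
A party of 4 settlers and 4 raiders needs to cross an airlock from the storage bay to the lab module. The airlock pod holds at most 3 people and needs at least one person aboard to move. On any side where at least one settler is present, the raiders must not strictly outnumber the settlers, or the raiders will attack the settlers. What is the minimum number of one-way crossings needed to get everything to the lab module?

Counting alone: each trip to the lab module takes at most 3 across and each return brings at least 1 back, so after t trips out (and t−1 returns) at most 3t − (t−1) of the 8 are across; that first reaches 8 at t = 4, so at least 7 crossings are needed.
The safety rule pushes this higher. Following every safe sequence of crossings, the most of the 8 that can be at the lab module as the airlock pod arrives there on crossing 7 is 7 — never all 8.
So no plan with fewer than 9 crossings exists, and this one achieves 9:
1. 2 raiders → the lab module.  (the storage bay: 4S 2R; the lab module: 0S 2R)
2. 1 raider ← the storage bay.  (the storage bay: 4S 3R; the lab module: 0S 1R)
3. 3 raiders → the lab module.  (the storage bay: 4S 0R; the lab module: 0S 4R)
4. 1 raider ← the storage bay.  (the storage bay: 4S 1R; the lab module: 0S 3R)
5. 3 settlers → the lab module.  (the storage bay: 1S 1R; the lab module: 3S 3R)
6. 1 settler and 1 raider ← the storage bay.  (the storage bay: 2S 2R; the lab module: 2S 2R)
7. 2 settlers → the lab module.  (the storage bay: 0S 2R; the lab module: 4S 2R)
8. 1 raider ← the storage bay.  (the storage bay: 0S 3R; the lab module: 4S 1R)
9. 3 raiders → the lab module.  (the storage bay: 0S 0R; the lab module: 4S 4R)

9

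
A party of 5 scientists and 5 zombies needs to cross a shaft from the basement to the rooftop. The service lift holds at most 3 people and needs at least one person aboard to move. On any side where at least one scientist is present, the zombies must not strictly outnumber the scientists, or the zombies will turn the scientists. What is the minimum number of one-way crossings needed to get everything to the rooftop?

Counting alone: each trip to the rooftop takes at most 3 across and each return brings at least 1 back, so after t trips out (and t−1 returns) at most 3t − (t−1) of the 10 are across; that first reaches 10 at t = 5, so at least 9 crossings are needed.
The safety rule pushes this higher. Following every safe sequence of crossings, the most of the 10 that can be at the rooftop as the service lift arrives there on crossing 9 is 9 — never all 10.
So no plan with fewer than 11 crossings exists, and this one achieves 11:
1. 2 zombies → the rooftop.  (the basement: 5S 3Z; the rooftop: 0S 2Z)
2. 1 zombie ← the basement.  (the basement: 5S 4Z; the rooftop: 0S 1Z)
3. 3 zombies → the rooftop.  (the basement: 5S 1Z; the rooftop: 0S 4Z)
4. 1 zombie ← the basement.  (the basement: 5S 2Z; the rooftop: 0S 3Z)
5. 3 scientists → the rooftop.  (the basement: 2S 2Z; the rooftop: 3S 3Z)
6. 1 scientist and 1 zombie ← the basement.  (the basement: 3S 3Z; the rooftop: 2S 2Z)
7. 3 scientists → the rooftop.  (the basement: 0S 3Z; the rooftop: 5S 2Z)
8. 1 zombie ← the basement.  (the basement: 0S 4Z; the rooftop: 5S 1Z)
9. 2 zombies → the rooftop.  (the basement: 0S 2Z; the rooftop: 5S 3Z)
10. 1 zombie ← the basement.  (the basement: 0S 3Z; the rooftop: 5S 2Z)
11. 3 zombies → the rooftop.  (the basement: 0S 0Z; the rooftop: 5S 5Z)

11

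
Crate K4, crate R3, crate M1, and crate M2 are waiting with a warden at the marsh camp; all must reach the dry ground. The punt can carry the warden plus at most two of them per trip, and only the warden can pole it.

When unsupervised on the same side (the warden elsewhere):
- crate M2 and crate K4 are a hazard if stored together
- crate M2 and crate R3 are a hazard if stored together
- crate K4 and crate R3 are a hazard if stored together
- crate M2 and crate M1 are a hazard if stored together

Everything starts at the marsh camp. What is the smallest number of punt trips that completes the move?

Counting alone: the warden can take at most 2 across per trip to the dry ground, so moving all 4 needs at least 2 loaded trips out, with a return between consecutive ones — at least 3 crossings.
The safety rule pushes this higher. Following every safe sequence of crossings, the most of the 4 that can be at the dry ground as the punt arrives there on crossing 3 is 3 — never all 4.
So no plan with fewer than 5 crossings exists, and this one achieves 5:
1. Warden goes to the dry ground with crate K4 and crate M2.
2. Warden goes back to the marsh camp with crate K4.
3. Warden goes to the dry ground with crate K4 and crate M1.
4. Warden goes back to the marsh camp with crate M2.
5. Warden goes to the dry ground with crate M2 and crate R3.

5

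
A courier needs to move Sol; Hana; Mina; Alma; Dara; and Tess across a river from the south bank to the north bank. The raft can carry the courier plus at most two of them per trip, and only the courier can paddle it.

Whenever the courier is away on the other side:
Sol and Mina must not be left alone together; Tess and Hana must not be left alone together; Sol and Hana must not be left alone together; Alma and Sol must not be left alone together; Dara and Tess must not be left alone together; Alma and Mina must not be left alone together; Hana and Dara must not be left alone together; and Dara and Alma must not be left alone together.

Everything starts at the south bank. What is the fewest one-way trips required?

Whatever the first load, the items left behind include a forbidden pair without the courier. No opening move is safe, so no plan exists.

impossible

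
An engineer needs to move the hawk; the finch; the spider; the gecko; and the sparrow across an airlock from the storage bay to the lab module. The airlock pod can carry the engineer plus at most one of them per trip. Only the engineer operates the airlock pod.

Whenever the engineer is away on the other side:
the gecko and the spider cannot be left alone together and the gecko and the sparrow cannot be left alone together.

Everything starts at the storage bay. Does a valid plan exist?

Yes

1. Engineer goes to the lab module with the gecko.  [the storage bay: the finch, the hawk, the sparrow, the spider | the lab module: the gecko]
2. Engineer goes back to the storage bay alone.  [the storage bay: the finch, the hawk, the sparrow, the spider | the lab module: the gecko]
3. Engineer goes to the lab module with the hawk.  [the storage bay: the finch, the sparrow, the spider | the lab module: the gecko, the hawk]
4. Engineer goes back to the storage bay alone.  [the storage bay: the finch, the sparrow, the spider | the lab module: the gecko, the hawk]
5. Engineer goes to the lab module with the finch.  [the storage bay: the sparrow, the spider | the lab module: the finch, the gecko, the hawk]
6. Engineer goes back to the storage bay alone.  [the storage bay: the sparrow, the spider | the lab module: the finch, the gecko, the hawk]
7. Engineer goes to the lab module with the spider.  [the storage bay: the sparrow | the lab module: the finch, the gecko, the hawk, the spider]
8. Engineer goes back to the storage bay with the gecko.  [the storage bay: the gecko, the sparrow | the lab module: the finch, the hawk, the spider]
9. Engineer goes to the lab module with the sparrow.  [the storage bay: the gecko | the lab module: the finch, the hawk, the sparrow, the spider]
10. Engineer goes back to the storage bay alone.  [the storage bay: the gecko | the lab module: the finch, the hawk, the sparrow, the spider]
11. Engineer goes to the lab module with the gecko.  [the storage bay: — | the lab module: the finch, the gecko, the hawk, the sparrow, the spider]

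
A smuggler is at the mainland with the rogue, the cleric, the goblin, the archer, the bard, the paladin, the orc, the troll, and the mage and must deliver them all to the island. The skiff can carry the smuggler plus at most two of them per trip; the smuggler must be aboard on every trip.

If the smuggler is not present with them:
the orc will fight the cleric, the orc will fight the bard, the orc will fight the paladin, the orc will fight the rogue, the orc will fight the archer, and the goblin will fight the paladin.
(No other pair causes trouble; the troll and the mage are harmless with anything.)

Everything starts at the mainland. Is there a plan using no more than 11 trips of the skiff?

Yes — this plan uses 11 crossings (≤ 11):
1. Smuggler goes to the island with the goblin and the orc.  [the mainland: the archer, the bard, the cleric, the mage, the paladin, the rogue, the troll | the island: the goblin, the orc]
2. Smuggler goes back to the mainland alone.  [the mainland: the archer, the bard, the cleric, the mage, the paladin, the rogue, the troll | the island: the goblin, the orc]
3. Smuggler goes to the island with the cleric and the rogue.  [the mainland: the archer, the bard, the mage, the paladin, the troll | the island: the cleric, the goblin, the orc, the rogue]
4. Smuggler goes back to the mainland with the orc.  [the mainland: the archer, the bard, the mage, the orc, the paladin, the troll | the island: the cleric, the goblin, the rogue]
5. Smuggler goes to the island with the archer and the orc.  [the mainland: the bard, the mage, the paladin, the troll | the island: the archer, the cleric, the goblin, the orc, the rogue]
6. Smuggler goes back to the mainland with the orc.  [the mainland: the bard, the mage, the orc, the paladin, the troll | the island: the archer, the cleric, the goblin, the rogue]
7. Smuggler goes to the island with the bard and the paladin.  [the mainland: the mage, the orc, the troll | the island: the archer, the bard, the cleric, the goblin, the paladin, the rogue]
8. Smuggler goes back to the mainland with the goblin.  [the mainland: the goblin, the mage, the orc, the troll | the island: the archer, the bard, the cleric, the paladin, the rogue]
9. Smuggler goes to the island with the mage and the troll.  [the mainland: the goblin, the orc | the island: the archer, the bard, the cleric, the mage, the paladin, the rogue, the troll]
10. Smuggler goes back to the mainland alone.  [the mainland: the goblin, the orc | the island: the archer, the bard, the cleric, the mage, the paladin, the rogue, the troll]
11. Smuggler goes to the island with the goblin and the orc.  [the mainland: — | the island: the archer, the bard, the cleric, the goblin, the mage, the orc, the paladin, the rogue, the troll]

Yes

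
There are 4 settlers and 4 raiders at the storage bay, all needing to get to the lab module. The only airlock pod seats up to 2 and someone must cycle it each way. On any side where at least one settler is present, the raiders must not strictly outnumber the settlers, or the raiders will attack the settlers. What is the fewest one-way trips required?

impossible

Following every safe sequence of crossings from the start, the most of the 8 that can be at the lab module as the airlock pod arrives there on crossings 1, 3, 5 is 2, 3, 4 respectively; the best ever achieved is 4 of 8.
From crossing 7 on, no configuration arises that was not already reachable earlier: only 11 distinct safe configurations (who is on which side, and where the airlock pod is) can ever be reached, none of them has everyone across, and every continuation just revisits them. They are: 0 settlers + 0 raiders across (airlock pod back at the start); 0 settlers + 1 raider across (airlock pod there); 0 settlers + 1 raider across (airlock pod back at the start); 0 settlers + 2 raiders across (airlock pod there); 0 settlers + 2 raiders across (airlock pod back at the start); 0 settlers + 3 raiders across (airlock pod there); 0 settlers + 3 raiders across (airlock pod back at the start); 0 settlers + 4 raiders across (airlock pod there); 1 settler + 1 raider across (airlock pod there); 1 settler + 1 raider across (airlock pod back at the start); 2 settlers + 2 raiders across (airlock pod there). So no valid plan exists.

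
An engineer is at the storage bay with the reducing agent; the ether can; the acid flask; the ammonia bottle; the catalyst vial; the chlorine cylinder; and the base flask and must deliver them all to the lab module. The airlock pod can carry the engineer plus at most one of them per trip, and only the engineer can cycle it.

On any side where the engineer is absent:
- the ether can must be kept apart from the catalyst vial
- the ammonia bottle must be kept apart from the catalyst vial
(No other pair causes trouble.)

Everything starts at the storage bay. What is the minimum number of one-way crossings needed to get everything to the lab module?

15

Counting alone: the engineer can take at most 1 across per trip to the lab module, so moving all 7 needs at least 7 loaded trips out, with a return between consecutive ones — at least 13 crossings.
The safety rule pushes this higher. Following every safe sequence of crossings, the most of the 7 that can be at the lab module as the airlock pod arrives there on crossing 13 is 6 — never all 7.
So no plan with fewer than 15 crossings exists, and this one achieves 15:
1. Engineer goes to the lab module with the catalyst vial.
2. Engineer goes back to the storage bay alone.
3. Engineer goes to the lab module with the reducing agent.
4. Engineer goes back to the storage bay alone.
5. Engineer goes to the lab module with the ether can.
6. Engineer goes back to the storage bay with the catalyst vial.
7. Engineer goes to the lab module with the ammonia bottle.
8. Engineer goes back to the storage bay alone.
9. Engineer goes to the lab module with the acid flask.
10. Engineer goes back to the storage bay alone.
11. Engineer goes to the lab module with the chlorine cylinder.
12. Engineer goes back to the storage bay alone.
13. Engineer goes to the lab module with the base flask.
14. Engineer goes back to the storage bay alone.
15. Engineer goes to the lab module with the catalyst vial.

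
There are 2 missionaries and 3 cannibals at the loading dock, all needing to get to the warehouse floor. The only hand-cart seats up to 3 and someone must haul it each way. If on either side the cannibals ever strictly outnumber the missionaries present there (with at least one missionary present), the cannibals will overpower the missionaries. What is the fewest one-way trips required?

The cannibals already outnumber the missionaries at the loading dock before anyone moves, so the starting position itself is disallowed.

impossible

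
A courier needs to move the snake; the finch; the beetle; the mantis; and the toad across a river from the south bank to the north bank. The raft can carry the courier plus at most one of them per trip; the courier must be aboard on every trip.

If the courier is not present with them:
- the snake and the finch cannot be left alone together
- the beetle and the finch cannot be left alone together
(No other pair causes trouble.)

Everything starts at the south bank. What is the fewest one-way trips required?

11

Counting alone: the courier can take at most 1 across per trip to the north bank, so moving all 5 needs at least 5 loaded trips out, with a return between consecutive ones — at least 9 crossings.
The safety rule pushes this higher. Following every safe sequence of crossings, the most of the 5 that can be at the north bank as the raft arrives there on crossing 9 is 4 — never all 5.
So no plan with fewer than 11 crossings exists, and this one achieves 11:
1. Courier goes to the north bank with the finch.  [the south bank: the beetle, the mantis, the snake, the toad | the north bank: the finch]
2. Courier goes back to the south bank alone.  [the south bank: the beetle, the mantis, the snake, the toad | the north bank: the finch]
3. Courier goes to the north bank with the snake.  [the south bank: the beetle, the mantis, the toad | the north bank: the finch, the snake]
4. Courier goes back to the south bank with the finch.  [the south bank: the beetle, the finch, the mantis, the toad | the north bank: the snake]
5. Courier goes to the north bank with the beetle.  [the south bank: the finch, the mantis, the toad | the north bank: the beetle, the snake]
6. Courier goes back to the south bank alone.  [the south bank: the finch, the mantis, the toad | the north bank: the beetle, the snake]
7. Courier goes to the north bank with the mantis.  [the south bank: the finch, the toad | the north bank: the beetle, the mantis, the snake]
8. Courier goes back to the south bank alone.  [the south bank: the finch, the toad | the north bank: the beetle, the mantis, the snake]
9. Courier goes to the north bank with the toad.  [the south bank: the finch | the north bank: the beetle, the mantis, the snake, the toad]
10. Courier goes back to the south bank alone.  [the south bank: the finch | the north bank: the beetle, the mantis, the snake, the toad]
11. Courier goes to the north bank with the finch.  [the south bank: — | the north bank: the beetle, the finch, the mantis, the snake, the toad]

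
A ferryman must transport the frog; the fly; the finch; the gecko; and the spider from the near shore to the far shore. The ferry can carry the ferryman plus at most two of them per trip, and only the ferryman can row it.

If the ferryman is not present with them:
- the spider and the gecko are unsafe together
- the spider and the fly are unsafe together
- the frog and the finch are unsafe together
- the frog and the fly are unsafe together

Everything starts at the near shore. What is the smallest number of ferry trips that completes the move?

Counting alone: the ferryman can take at most 2 across per trip to the far shore, so moving all 5 needs at least 3 loaded trips out, with a return between consecutive ones — at least 5 crossings.
The safety rule pushes this higher. Following every safe sequence of crossings, the most of the 5 that can be at the far shore as the ferry arrives there on crossing 5 is 4 — never all 5.
So no plan with fewer than 7 crossings exists, and this one achieves 7:
1. Ferryman goes to the far shore with the frog and the spider.
2. Ferryman goes back to the near shore alone.
3. Ferryman goes to the far shore with the fly.
4. Ferryman goes back to the near shore with the frog and the spider.
5. Ferryman goes to the far shore with the finch and the gecko.
6. Ferryman goes back to the near shore alone.
7. Ferryman goes to the far shore with the frog and the spider.

7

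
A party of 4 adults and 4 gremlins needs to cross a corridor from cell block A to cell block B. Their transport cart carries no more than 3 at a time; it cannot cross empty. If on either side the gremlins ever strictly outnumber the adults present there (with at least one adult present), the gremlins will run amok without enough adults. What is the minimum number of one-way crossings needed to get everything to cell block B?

9

Counting alone: each trip to cell block B takes at most 3 across and each return brings at least 1 back, so after t trips out (and t−1 returns) at most 3t − (t−1) of the 8 are across; that first reaches 8 at t = 4, so at least 7 crossings are needed.
The safety rule pushes this higher. Following every safe sequence of crossings, the most of the 8 that can be at cell block B as the transport cart arrives there on crossing 7 is 7 — never all 8.
So no plan with fewer than 9 crossings exists, and this one achieves 9:
1. 2 gremlins → cell block B.  (cell block A: 4A 2G; cell block B: 0A 2G)
2. 1 gremlin ← cell block A.  (cell block A: 4A 3G; cell block B: 0A 1G)
3. 3 gremlins → cell block B.  (cell block A: 4A 0G; cell block B: 0A 4G)
4. 1 gremlin ← cell block A.  (cell block A: 4A 1G; cell block B: 0A 3G)
5. 3 adults → cell block B.  (cell block A: 1A 1G; cell block B: 3A 3G)
6. 1 adult and 1 gremlin ← cell block A.  (cell block A: 2A 2G; cell block B: 2A 2G)
7. 2 adults → cell block B.  (cell block A: 0A 2G; cell block B: 4A 2G)
8. 1 gremlin ← cell block A.  (cell block A: 0A 3G; cell block B: 4A 1G)
9. 3 gremlins → cell block B.  (cell block A: 0A 0G; cell block B: 4A 4G)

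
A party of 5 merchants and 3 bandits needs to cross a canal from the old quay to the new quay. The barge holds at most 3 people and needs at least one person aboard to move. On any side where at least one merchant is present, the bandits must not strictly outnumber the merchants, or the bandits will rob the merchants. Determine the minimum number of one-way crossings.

Counting alone: each trip to the new quay takes at most 3 across and each return brings at least 1 back, so after t trips out (and t−1 returns) at most 3t − (t−1) of the 8 are across; that first reaches 8 at t = 4, so at least 7 crossings are needed.
The plan below uses exactly 7 crossings, so it is optimal:
1. 2 bandits → the new quay.  (the old quay: 5M 1B; the new quay: 0M 2B)
2. 1 bandit ← the old quay.  (the old quay: 5M 2B; the new quay: 0M 1B)
3. 2 merchants and 1 bandit → the new quay.  (the old quay: 3M 1B; the new quay: 2M 2B)
4. 1 bandit ← the old quay.  (the old quay: 3M 2B; the new quay: 2M 1B)
5. 1 merchant and 2 bandits → the new quay.  (the old quay: 2M 0B; the new quay: 3M 3B)
6. 1 bandit ← the old quay.  (the old quay: 2M 1B; the new quay: 3M 2B)
7. 2 merchants and 1 bandit → the new quay.  (the old quay: 0M 0B; the new quay: 5M 3B)

7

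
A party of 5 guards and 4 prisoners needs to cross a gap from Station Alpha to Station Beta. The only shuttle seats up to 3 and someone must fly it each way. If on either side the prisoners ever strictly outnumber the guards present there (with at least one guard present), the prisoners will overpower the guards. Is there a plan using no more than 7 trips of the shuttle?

Yes — this plan uses 7 crossings (≤ 7):
1. 3 prisoners → Station Beta.  (Station Alpha: 5G 1P; Station Beta: 0G 3P)
2. 1 prisoner ← Station Alpha.  (Station Alpha: 5G 2P; Station Beta: 0G 2P)
3. 3 guards → Station Beta.  (Station Alpha: 2G 2P; Station Beta: 3G 2P)
4. 1 guard ← Station Alpha.  (Station Alpha: 3G 2P; Station Beta: 2G 2P)
5. 2 guards and 1 prisoner → Station Beta.  (Station Alpha: 1G 1P; Station Beta: 4G 3P)
6. 1 guard ← Station Alpha.  (Station Alpha: 2G 1P; Station Beta: 3G 3P)
7. 2 guards and 1 prisoner → Station Beta.  (Station Alpha: 0G 0P; Station Beta: 5G 4P)

Yes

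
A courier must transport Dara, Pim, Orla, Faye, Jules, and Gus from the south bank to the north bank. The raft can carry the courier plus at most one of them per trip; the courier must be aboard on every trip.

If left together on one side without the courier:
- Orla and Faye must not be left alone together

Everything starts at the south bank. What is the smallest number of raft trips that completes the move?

11

Counting alone: the courier can take at most 1 across per trip to the north bank, so moving all 6 needs at least 6 loaded trips out, with a return between consecutive ones — at least 11 crossings.
The plan below uses exactly 11 crossings, so it is optimal:
1. Courier goes to the north bank with Orla.
2. Courier goes back to the south bank alone.
3. Courier goes to the north bank with Dara.
4. Courier goes back to the south bank alone.
5. Courier goes to the north bank with Pim.
6. Courier goes back to the south bank alone.
7. Courier goes to the north bank with Jules.
8. Courier goes back to the south bank alone.
9. Courier goes to the north bank with Gus.
10. Courier goes back to the south bank alone.
11. Courier goes to the north bank with Faye.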